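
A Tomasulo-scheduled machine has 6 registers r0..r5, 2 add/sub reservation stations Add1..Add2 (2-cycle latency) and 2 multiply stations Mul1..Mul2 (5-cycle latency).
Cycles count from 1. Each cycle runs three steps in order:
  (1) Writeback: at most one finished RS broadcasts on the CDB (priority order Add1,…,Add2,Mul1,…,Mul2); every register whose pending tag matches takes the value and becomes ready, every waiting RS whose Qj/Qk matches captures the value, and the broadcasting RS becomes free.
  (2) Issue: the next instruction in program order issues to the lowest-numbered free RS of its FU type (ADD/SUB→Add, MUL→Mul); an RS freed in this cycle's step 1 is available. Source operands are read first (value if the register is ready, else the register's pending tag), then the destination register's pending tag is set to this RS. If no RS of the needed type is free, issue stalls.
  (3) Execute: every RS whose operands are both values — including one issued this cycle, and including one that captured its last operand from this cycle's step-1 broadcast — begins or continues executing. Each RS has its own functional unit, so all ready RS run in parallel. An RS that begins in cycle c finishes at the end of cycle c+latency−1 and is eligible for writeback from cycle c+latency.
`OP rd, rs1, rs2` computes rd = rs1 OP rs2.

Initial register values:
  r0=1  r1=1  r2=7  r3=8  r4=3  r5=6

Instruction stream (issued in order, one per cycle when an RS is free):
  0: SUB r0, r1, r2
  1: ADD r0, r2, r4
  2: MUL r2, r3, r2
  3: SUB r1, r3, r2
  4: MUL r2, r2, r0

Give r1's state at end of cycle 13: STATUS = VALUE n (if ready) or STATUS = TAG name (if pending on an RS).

STATUS = VALUE -48

c1: issue SUB r0<-Add1 | r0:Add1,r1:1,r2:7,r3:8,r4:3,r5:6
c2: issue ADD r0<-Add2 | r0:Add2,r1:1,r2:7,r3:8,r4:3,r5:6
c3: CDB Add1=-6; issue MUL r2<-Mul1 | r0:Add2,r1:1,r2:Mul1,r3:8,r4:3,r5:6
c4: CDB Add2=10; issue SUB r1<-Add1 | r0:10,r1:Add1,r2:Mul1,r3:8,r4:3,r5:6
c5: issue MUL r2<-Mul2 | r0:10,r1:Add1,r2:Mul2,r3:8,r4:3,r5:6
c6: - | r0:10,r1:Add1,r2:Mul2,r3:8,r4:3,r5:6
c7: - | r0:10,r1:Add1,r2:Mul2,r3:8,r4:3,r5:6
c8: CDB Mul1=56 | r0:10,r1:Add1,r2:Mul2,r3:8,r4:3,r5:6
c9: - | r0:10,r1:Add1,r2:Mul2,r3:8,r4:3,r5:6
c10: CDB Add1=-48 | r0:10,r1:-48,r2:Mul2,r3:8,r4:3,r5:6
c11: - | r0:10,r1:-48,r2:Mul2,r3:8,r4:3,r5:6
c12: - | r0:10,r1:-48,r2:Mul2,r3:8,r4:3,r5:6
c13: CDB Mul2=560 | r0:10,r1:-48,r2:560,r3:8,r4:3,r5:6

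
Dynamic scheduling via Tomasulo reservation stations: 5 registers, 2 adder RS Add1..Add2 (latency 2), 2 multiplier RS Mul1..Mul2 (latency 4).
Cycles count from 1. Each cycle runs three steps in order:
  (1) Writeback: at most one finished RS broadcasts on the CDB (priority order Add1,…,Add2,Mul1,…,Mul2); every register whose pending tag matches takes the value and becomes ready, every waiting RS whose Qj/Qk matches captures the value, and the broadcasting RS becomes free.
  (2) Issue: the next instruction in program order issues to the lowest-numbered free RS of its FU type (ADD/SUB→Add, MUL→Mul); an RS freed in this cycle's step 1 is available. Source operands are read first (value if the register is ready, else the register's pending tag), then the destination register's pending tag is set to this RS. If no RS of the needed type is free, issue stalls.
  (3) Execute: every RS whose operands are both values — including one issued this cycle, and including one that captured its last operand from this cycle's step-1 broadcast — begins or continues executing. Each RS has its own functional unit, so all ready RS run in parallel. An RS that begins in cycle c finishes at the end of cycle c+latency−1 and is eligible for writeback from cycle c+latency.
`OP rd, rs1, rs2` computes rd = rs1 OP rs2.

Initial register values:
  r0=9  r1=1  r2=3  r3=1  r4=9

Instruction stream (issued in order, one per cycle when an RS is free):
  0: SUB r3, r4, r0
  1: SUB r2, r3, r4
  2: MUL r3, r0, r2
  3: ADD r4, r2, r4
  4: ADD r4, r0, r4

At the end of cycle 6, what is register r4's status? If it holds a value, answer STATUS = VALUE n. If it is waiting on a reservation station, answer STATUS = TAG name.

c1: issue SUB r3<-Add1 | r0:9,r1:1,r2:3,r3:Add1,r4:9
c2: issue SUB r2<-Add2 | r0:9,r1:1,r2:Add2,r3:Add1,r4:9
c3: CDB Add1=0; issue MUL r3<-Mul1 | r0:9,r1:1,r2:Add2,r3:Mul1,r4:9
c4: issue ADD r4<-Add1 | r0:9,r1:1,r2:Add2,r3:Mul1,r4:Add1
c5: CDB Add2=-9; issue ADD r4<-Add2 | r0:9,r1:1,r2:-9,r3:Mul1,r4:Add2
c6: - | r0:9,r1:1,r2:-9,r3:Mul1,r4:Add2

STATUS = TAG Add2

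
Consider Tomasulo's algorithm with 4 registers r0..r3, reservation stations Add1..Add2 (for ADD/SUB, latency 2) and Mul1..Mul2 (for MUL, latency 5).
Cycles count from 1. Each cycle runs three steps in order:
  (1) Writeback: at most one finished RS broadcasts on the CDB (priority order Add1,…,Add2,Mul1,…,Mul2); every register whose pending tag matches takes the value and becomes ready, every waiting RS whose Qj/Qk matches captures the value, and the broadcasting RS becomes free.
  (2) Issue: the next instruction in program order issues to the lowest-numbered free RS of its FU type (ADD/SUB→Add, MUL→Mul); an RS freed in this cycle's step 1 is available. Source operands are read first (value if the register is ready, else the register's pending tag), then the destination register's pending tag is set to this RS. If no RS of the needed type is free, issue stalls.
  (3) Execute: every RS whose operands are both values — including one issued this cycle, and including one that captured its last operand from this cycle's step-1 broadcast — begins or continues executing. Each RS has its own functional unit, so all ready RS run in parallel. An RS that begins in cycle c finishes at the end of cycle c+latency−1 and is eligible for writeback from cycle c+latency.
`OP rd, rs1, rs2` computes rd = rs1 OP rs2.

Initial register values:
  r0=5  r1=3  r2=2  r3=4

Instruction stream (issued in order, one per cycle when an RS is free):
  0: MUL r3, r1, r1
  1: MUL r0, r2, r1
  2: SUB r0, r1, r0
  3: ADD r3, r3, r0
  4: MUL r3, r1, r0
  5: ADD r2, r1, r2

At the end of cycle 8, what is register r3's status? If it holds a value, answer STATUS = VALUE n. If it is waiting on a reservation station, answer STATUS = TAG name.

STATUS = TAG Mul1

  c1: issue MUL r3<-Mul1  regs: r0:5,r1:3,r2:2,r3:Mul1
  c2: issue MUL r0<-Mul2  regs: r0:Mul2,r1:3,r2:2,r3:Mul1
  c3: issue SUB r0<-Add1  regs: r0:Add1,r1:3,r2:2,r3:Mul1
  c4: issue ADD r3<-Add2  regs: r0:Add1,r1:3,r2:2,r3:Add2
  c5: stall  regs: r0:Add1,r1:3,r2:2,r3:Add2
  c6: CDB Mul1=9; issue MUL r3<-Mul1  regs: r0:Add1,r1:3,r2:2,r3:Mul1
  c7: CDB Mul2=6; stall  regs: r0:Add1,r1:3,r2:2,r3:Mul1
  c8: stall  regs: r0:Add1,r1:3,r2:2,r3:Mul1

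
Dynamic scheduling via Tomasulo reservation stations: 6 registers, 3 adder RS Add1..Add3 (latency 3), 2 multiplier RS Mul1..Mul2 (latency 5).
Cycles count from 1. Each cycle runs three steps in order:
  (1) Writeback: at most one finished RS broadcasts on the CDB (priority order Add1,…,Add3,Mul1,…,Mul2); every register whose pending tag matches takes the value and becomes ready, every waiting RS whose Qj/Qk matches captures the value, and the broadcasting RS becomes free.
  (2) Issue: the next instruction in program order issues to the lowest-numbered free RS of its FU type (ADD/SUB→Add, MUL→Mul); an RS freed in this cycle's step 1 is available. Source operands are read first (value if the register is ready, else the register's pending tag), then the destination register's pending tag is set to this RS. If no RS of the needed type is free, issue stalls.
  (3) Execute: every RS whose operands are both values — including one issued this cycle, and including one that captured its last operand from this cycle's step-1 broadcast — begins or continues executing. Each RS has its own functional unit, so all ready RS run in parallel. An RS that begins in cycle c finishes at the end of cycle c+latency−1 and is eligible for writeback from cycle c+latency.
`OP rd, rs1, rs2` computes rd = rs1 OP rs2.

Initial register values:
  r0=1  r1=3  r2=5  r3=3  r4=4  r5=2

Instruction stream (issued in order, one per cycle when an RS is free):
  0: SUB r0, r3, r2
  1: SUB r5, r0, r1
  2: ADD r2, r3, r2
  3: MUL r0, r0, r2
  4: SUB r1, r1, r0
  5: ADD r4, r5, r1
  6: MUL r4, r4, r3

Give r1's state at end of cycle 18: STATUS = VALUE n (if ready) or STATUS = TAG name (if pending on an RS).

STATUS = VALUE 19

  c1: issue SUB r0<-Add1  regs: r0:Add1,r1:3,r2:5,r3:3,r4:4,r5:2
  c2: issue SUB r5<-Add2  regs: r0:Add1,r1:3,r2:5,r3:3,r4:4,r5:Add2
  c3: issue ADD r2<-Add3  regs: r0:Add1,r1:3,r2:Add3,r3:3,r4:4,r5:Add2
  c4: CDB Add1=-2; issue MUL r0<-Mul1  regs: r0:Mul1,r1:3,r2:Add3,r3:3,r4:4,r5:Add2
  c5: issue SUB r1<-Add1  regs: r0:Mul1,r1:Add1,r2:Add3,r3:3,r4:4,r5:Add2
  c6: CDB Add3=8; issue ADD r4<-Add3  regs: r0:Mul1,r1:Add1,r2:8,r3:3,r4:Add3,r5:Add2
  c7: CDB Add2=-5; issue MUL r4<-Mul2  regs: r0:Mul1,r1:Add1,r2:8,r3:3,r4:Mul2,r5:-5
  c8: -  regs: r0:Mul1,r1:Add1,r2:8,r3:3,r4:Mul2,r5:-5
  c9: -  regs: r0:Mul1,r1:Add1,r2:8,r3:3,r4:Mul2,r5:-5
  c10: -  regs: r0:Mul1,r1:Add1,r2:8,r3:3,r4:Mul2,r5:-5
  c11: CDB Mul1=-16  regs: r0:-16,r1:Add1,r2:8,r3:3,r4:Mul2,r5:-5
  c12: -  regs: r0:-16,r1:Add1,r2:8,r3:3,r4:Mul2,r5:-5
  c13: -  regs: r0:-16,r1:Add1,r2:8,r3:3,r4:Mul2,r5:-5
  c14: CDB Add1=19  regs: r0:-16,r1:19,r2:8,r3:3,r4:Mul2,r5:-5
  c15: -  regs: r0:-16,r1:19,r2:8,r3:3,r4:Mul2,r5:-5
  c16: -  regs: r0:-16,r1:19,r2:8,r3:3,r4:Mul2,r5:-5
  c17: CDB Add3=14  regs: r0:-16,r1:19,r2:8,r3:3,r4:Mul2,r5:-5
  c18: -  regs: r0:-16,r1:19,r2:8,r3:3,r4:Mul2,r5:-5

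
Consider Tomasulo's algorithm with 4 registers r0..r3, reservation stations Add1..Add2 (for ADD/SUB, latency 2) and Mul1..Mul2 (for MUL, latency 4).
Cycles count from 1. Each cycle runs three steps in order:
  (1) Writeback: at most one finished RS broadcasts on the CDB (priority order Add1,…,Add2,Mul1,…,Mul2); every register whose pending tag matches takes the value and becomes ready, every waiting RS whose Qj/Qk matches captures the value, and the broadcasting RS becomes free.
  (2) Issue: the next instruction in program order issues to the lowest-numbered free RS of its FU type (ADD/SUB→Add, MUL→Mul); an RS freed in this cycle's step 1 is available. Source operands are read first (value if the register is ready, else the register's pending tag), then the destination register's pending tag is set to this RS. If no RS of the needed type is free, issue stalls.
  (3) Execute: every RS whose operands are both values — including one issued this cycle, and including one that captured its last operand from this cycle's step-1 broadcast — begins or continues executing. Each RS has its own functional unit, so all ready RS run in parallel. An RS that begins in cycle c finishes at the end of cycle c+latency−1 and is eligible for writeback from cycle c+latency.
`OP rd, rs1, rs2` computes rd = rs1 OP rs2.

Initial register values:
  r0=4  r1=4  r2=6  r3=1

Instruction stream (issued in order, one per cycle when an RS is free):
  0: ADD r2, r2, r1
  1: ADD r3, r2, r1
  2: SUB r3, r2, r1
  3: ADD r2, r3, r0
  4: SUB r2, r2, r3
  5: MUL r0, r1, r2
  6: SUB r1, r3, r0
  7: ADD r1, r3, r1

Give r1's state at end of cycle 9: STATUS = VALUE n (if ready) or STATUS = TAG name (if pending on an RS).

  c1: issue ADD r2<-Add1  regs: r0:4,r1:4,r2:Add1,r3:1
  c2: issue ADD r3<-Add2  regs: r0:4,r1:4,r2:Add1,r3:Add2
  c3: CDB Add1=10; issue SUB r3<-Add1  regs: r0:4,r1:4,r2:10,r3:Add1
  c4: stall  regs: r0:4,r1:4,r2:10,r3:Add1
  c5: CDB Add1=6; issue ADD r2<-Add1  regs: r0:4,r1:4,r2:Add1,r3:6
  c6: CDB Add2=14; issue SUB r2<-Add2  regs: r0:4,r1:4,r2:Add2,r3:6
  c7: CDB Add1=10; issue MUL r0<-Mul1  regs: r0:Mul1,r1:4,r2:Add2,r3:6
  c8: issue SUB r1<-Add1  regs: r0:Mul1,r1:Add1,r2:Add2,r3:6
  c9: CDB Add2=4; issue ADD r1<-Add2  regs: r0:Mul1,r1:Add2,r2:4,r3:6

STATUS = TAG Add2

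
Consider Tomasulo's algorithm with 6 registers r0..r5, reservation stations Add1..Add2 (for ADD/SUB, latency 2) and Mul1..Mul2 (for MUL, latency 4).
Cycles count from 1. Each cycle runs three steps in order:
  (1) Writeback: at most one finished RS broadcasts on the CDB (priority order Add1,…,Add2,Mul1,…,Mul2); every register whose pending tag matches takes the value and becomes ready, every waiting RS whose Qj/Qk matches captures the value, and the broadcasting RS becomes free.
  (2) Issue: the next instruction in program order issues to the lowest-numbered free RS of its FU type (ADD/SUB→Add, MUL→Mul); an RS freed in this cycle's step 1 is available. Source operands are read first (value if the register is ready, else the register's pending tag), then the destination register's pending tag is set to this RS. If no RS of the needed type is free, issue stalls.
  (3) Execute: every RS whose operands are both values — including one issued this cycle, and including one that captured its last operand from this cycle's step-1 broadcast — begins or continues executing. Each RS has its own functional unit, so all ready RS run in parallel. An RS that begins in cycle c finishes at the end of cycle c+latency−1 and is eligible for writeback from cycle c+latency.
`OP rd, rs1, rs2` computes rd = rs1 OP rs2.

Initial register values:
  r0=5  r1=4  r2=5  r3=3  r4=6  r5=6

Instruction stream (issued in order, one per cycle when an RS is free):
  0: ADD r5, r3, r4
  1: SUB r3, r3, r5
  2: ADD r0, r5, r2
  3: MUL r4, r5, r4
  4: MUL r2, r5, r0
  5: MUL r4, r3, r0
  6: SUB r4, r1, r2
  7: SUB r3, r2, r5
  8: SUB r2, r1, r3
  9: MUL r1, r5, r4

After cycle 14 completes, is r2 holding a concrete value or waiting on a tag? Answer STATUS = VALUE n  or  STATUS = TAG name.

STATUS = VALUE -113

  c1: issue ADD r5<-Add1  regs: r0:5,r1:4,r2:5,r3:3,r4:6,r5:Add1
  c2: issue SUB r3<-Add2  regs: r0:5,r1:4,r2:5,r3:Add2,r4:6,r5:Add1
  c3: CDB Add1=9; issue ADD r0<-Add1  regs: r0:Add1,r1:4,r2:5,r3:Add2,r4:6,r5:9
  c4: issue MUL r4<-Mul1  regs: r0:Add1,r1:4,r2:5,r3:Add2,r4:Mul1,r5:9
  c5: CDB Add1=14; issue MUL r2<-Mul2  regs: r0:14,r1:4,r2:Mul2,r3:Add2,r4:Mul1,r5:9
  c6: CDB Add2=-6; stall  regs: r0:14,r1:4,r2:Mul2,r3:-6,r4:Mul1,r5:9
  c7: stall  regs: r0:14,r1:4,r2:Mul2,r3:-6,r4:Mul1,r5:9
  c8: CDB Mul1=54; issue MUL r4<-Mul1  regs: r0:14,r1:4,r2:Mul2,r3:-6,r4:Mul1,r5:9
  c9: CDB Mul2=126; issue SUB r4<-Add1  regs: r0:14,r1:4,r2:126,r3:-6,r4:Add1,r5:9
  c10: issue SUB r3<-Add2  regs: r0:14,r1:4,r2:126,r3:Add2,r4:Add1,r5:9
  c11: CDB Add1=-122; issue SUB r2<-Add1  regs: r0:14,r1:4,r2:Add1,r3:Add2,r4:-122,r5:9
  c12: CDB Add2=117; issue MUL r1<-Mul2  regs: r0:14,r1:Mul2,r2:Add1,r3:117,r4:-122,r5:9
  c13: CDB Mul1=-84  regs: r0:14,r1:Mul2,r2:Add1,r3:117,r4:-122,r5:9
  c14: CDB Add1=-113  regs: r0:14,r1:Mul2,r2:-113,r3:117,r4:-122,r5:9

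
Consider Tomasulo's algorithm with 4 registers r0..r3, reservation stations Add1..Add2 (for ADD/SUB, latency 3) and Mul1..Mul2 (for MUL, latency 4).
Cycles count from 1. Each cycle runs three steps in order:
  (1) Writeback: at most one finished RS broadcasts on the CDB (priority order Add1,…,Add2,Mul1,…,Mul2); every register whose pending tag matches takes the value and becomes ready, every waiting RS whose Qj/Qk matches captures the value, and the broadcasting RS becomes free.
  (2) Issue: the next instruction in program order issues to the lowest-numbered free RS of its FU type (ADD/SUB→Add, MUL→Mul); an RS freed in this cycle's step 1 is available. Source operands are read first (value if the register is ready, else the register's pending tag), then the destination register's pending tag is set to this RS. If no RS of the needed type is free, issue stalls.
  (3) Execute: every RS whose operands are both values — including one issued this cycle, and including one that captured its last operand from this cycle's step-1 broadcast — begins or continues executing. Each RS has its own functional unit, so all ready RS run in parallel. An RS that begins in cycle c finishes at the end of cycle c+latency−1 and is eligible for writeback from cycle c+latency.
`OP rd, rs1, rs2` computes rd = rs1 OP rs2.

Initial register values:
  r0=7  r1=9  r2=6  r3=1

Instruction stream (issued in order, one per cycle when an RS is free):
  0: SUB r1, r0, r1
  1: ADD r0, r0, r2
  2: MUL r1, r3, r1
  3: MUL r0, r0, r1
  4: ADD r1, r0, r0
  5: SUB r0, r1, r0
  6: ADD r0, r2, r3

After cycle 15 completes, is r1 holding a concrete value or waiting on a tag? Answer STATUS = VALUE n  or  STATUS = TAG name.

STATUS = VALUE -52

c1: issue SUB r1<-Add1 | r0:7,r1:Add1,r2:6,r3:1
c2: issue ADD r0<-Add2 | r0:Add2,r1:Add1,r2:6,r3:1
c3: issue MUL r1<-Mul1 | r0:Add2,r1:Mul1,r2:6,r3:1
c4: CDB Add1=-2; issue MUL r0<-Mul2 | r0:Mul2,r1:Mul1,r2:6,r3:1
c5: CDB Add2=13; issue ADD r1<-Add1 | r0:Mul2,r1:Add1,r2:6,r3:1
c6: issue SUB r0<-Add2 | r0:Add2,r1:Add1,r2:6,r3:1
c7: stall | r0:Add2,r1:Add1,r2:6,r3:1
c8: CDB Mul1=-2; stall | r0:Add2,r1:Add1,r2:6,r3:1
c9: stall | r0:Add2,r1:Add1,r2:6,r3:1
c10: stall | r0:Add2,r1:Add1,r2:6,r3:1
c11: stall | r0:Add2,r1:Add1,r2:6,r3:1
c12: CDB Mul2=-26; stall | r0:Add2,r1:Add1,r2:6,r3:1
c13: stall | r0:Add2,r1:Add1,r2:6,r3:1
c14: stall | r0:Add2,r1:Add1,r2:6,r3:1
c15: CDB Add1=-52; issue ADD r0<-Add1 | r0:Add1,r1:-52,r2:6,r3:1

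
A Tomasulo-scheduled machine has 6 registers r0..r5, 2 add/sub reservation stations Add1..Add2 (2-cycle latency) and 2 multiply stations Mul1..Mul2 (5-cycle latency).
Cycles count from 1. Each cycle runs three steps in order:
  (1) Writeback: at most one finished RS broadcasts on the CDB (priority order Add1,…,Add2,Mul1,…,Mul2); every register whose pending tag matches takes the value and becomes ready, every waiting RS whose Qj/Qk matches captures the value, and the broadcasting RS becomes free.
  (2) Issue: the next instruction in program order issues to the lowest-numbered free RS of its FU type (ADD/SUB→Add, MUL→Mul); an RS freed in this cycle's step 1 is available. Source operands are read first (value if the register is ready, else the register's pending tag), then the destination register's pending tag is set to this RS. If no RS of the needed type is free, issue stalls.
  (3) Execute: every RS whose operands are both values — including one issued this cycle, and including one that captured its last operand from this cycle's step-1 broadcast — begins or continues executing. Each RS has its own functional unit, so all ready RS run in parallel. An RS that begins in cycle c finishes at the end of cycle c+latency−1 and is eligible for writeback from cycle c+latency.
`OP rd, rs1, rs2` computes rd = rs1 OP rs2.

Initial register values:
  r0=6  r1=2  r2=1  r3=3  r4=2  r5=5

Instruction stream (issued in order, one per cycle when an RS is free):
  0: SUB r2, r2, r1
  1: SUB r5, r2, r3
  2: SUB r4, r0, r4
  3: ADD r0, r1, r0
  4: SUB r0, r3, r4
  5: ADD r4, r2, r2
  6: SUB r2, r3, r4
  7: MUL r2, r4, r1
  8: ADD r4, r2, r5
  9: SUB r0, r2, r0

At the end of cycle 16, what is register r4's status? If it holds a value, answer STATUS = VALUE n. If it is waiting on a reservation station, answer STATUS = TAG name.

STATUS = VALUE -8

  c1: issue SUB r2<-Add1  regs: r0:6,r1:2,r2:Add1,r3:3,r4:2,r5:5
  c2: issue SUB r5<-Add2  regs: r0:6,r1:2,r2:Add1,r3:3,r4:2,r5:Add2
  c3: CDB Add1=-1; issue SUB r4<-Add1  regs: r0:6,r1:2,r2:-1,r3:3,r4:Add1,r5:Add2
  c4: stall  regs: r0:6,r1:2,r2:-1,r3:3,r4:Add1,r5:Add2
  c5: CDB Add1=4; issue ADD r0<-Add1  regs: r0:Add1,r1:2,r2:-1,r3:3,r4:4,r5:Add2
  c6: CDB Add2=-4; issue SUB r0<-Add2  regs: r0:Add2,r1:2,r2:-1,r3:3,r4:4,r5:-4
  c7: CDB Add1=8; issue ADD r4<-Add1  regs: r0:Add2,r1:2,r2:-1,r3:3,r4:Add1,r5:-4
  c8: CDB Add2=-1; issue SUB r2<-Add2  regs: r0:-1,r1:2,r2:Add2,r3:3,r4:Add1,r5:-4
  c9: CDB Add1=-2; issue MUL r2<-Mul1  regs: r0:-1,r1:2,r2:Mul1,r3:3,r4:-2,r5:-4
  c10: issue ADD r4<-Add1  regs: r0:-1,r1:2,r2:Mul1,r3:3,r4:Add1,r5:-4
  c11: CDB Add2=5; issue SUB r0<-Add2  regs: r0:Add2,r1:2,r2:Mul1,r3:3,r4:Add1,r5:-4
  c12: -  regs: r0:Add2,r1:2,r2:Mul1,r3:3,r4:Add1,r5:-4
  c13: -  regs: r0:Add2,r1:2,r2:Mul1,r3:3,r4:Add1,r5:-4
  c14: CDB Mul1=-4  regs: r0:Add2,r1:2,r2:-4,r3:3,r4:Add1,r5:-4
  c15: -  regs: r0:Add2,r1:2,r2:-4,r3:3,r4:Add1,r5:-4
  c16: CDB Add1=-8  regs: r0:Add2,r1:2,r2:-4,r3:3,r4:-8,r5:-4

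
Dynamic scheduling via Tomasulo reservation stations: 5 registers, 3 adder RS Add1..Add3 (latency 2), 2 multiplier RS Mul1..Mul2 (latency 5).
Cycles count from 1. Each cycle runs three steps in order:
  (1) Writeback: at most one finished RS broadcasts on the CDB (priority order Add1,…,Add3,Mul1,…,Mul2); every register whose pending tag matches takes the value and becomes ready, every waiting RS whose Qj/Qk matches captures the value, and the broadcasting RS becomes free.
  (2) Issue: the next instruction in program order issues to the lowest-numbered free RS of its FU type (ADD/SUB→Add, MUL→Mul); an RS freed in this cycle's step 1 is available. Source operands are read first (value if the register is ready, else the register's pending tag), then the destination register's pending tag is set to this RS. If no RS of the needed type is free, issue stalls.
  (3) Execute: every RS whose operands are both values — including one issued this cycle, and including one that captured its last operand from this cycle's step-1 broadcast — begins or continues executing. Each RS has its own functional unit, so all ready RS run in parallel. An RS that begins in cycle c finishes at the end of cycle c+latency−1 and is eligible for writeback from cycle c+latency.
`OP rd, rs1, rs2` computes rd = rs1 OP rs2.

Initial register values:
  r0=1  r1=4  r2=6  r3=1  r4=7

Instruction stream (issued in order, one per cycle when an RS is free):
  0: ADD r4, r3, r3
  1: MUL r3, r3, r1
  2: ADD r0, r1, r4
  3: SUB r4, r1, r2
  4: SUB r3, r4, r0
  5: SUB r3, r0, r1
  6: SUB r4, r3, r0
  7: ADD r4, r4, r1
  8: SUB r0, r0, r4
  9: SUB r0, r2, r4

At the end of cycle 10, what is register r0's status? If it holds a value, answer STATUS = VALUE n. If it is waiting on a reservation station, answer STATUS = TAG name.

STATUS = TAG Add2

c1: issue ADD r4<-Add1 | r0:1,r1:4,r2:6,r3:1,r4:Add1
c2: issue MUL r3<-Mul1 | r0:1,r1:4,r2:6,r3:Mul1,r4:Add1
c3: CDB Add1=2; issue ADD r0<-Add1 | r0:Add1,r1:4,r2:6,r3:Mul1,r4:2
c4: issue SUB r4<-Add2 | r0:Add1,r1:4,r2:6,r3:Mul1,r4:Add2
c5: CDB Add1=6; issue SUB r3<-Add1 | r0:6,r1:4,r2:6,r3:Add1,r4:Add2
c6: CDB Add2=-2; issue SUB r3<-Add2 | r0:6,r1:4,r2:6,r3:Add2,r4:-2
c7: CDB Mul1=4; issue SUB r4<-Add3 | r0:6,r1:4,r2:6,r3:Add2,r4:Add3
c8: CDB Add1=-8; issue ADD r4<-Add1 | r0:6,r1:4,r2:6,r3:Add2,r4:Add1
c9: CDB Add2=2; issue SUB r0<-Add2 | r0:Add2,r1:4,r2:6,r3:2,r4:Add1
c10: stall | r0:Add2,r1:4,r2:6,r3:2,r4:Add1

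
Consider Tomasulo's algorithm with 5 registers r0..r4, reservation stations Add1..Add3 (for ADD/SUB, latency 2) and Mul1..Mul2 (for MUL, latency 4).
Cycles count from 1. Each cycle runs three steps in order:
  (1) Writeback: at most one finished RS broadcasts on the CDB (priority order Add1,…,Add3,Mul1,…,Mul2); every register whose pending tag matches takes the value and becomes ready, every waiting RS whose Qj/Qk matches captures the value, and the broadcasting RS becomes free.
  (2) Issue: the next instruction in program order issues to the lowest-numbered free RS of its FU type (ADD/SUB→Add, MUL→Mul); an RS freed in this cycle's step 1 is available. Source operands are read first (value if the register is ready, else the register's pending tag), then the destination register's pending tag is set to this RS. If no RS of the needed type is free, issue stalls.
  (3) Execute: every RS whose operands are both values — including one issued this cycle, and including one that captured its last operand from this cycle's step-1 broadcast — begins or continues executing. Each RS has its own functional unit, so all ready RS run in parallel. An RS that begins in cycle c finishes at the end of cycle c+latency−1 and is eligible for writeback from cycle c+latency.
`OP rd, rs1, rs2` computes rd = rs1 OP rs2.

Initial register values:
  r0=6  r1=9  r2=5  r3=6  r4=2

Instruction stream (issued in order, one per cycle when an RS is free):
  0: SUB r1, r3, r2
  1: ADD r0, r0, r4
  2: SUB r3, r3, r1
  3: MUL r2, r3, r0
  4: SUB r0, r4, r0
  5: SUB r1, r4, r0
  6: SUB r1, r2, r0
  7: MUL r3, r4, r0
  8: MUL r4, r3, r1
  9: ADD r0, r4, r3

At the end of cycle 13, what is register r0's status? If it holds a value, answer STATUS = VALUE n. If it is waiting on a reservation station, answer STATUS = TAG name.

STATUS = TAG Add2

  c1: issue SUB r1<-Add1  regs: r0:6,r1:Add1,r2:5,r3:6,r4:2
  c2: issue ADD r0<-Add2  regs: r0:Add2,r1:Add1,r2:5,r3:6,r4:2
  c3: CDB Add1=1; issue SUB r3<-Add1  regs: r0:Add2,r1:1,r2:5,r3:Add1,r4:2
  c4: CDB Add2=8; issue MUL r2<-Mul1  regs: r0:8,r1:1,r2:Mul1,r3:Add1,r4:2
  c5: CDB Add1=5; issue SUB r0<-Add1  regs: r0:Add1,r1:1,r2:Mul1,r3:5,r4:2
  c6: issue SUB r1<-Add2  regs: r0:Add1,r1:Add2,r2:Mul1,r3:5,r4:2
  c7: CDB Add1=-6; issue SUB r1<-Add1  regs: r0:-6,r1:Add1,r2:Mul1,r3:5,r4:2
  c8: issue MUL r3<-Mul2  regs: r0:-6,r1:Add1,r2:Mul1,r3:Mul2,r4:2
  c9: CDB Add2=8; stall  regs: r0:-6,r1:Add1,r2:Mul1,r3:Mul2,r4:2
  c10: CDB Mul1=40; issue MUL r4<-Mul1  regs: r0:-6,r1:Add1,r2:40,r3:Mul2,r4:Mul1
  c11: issue ADD r0<-Add2  regs: r0:Add2,r1:Add1,r2:40,r3:Mul2,r4:Mul1
  c12: CDB Add1=46  regs: r0:Add2,r1:46,r2:40,r3:Mul2,r4:Mul1
  c13: CDB Mul2=-12  regs: r0:Add2,r1:46,r2:40,r3:-12,r4:Mul1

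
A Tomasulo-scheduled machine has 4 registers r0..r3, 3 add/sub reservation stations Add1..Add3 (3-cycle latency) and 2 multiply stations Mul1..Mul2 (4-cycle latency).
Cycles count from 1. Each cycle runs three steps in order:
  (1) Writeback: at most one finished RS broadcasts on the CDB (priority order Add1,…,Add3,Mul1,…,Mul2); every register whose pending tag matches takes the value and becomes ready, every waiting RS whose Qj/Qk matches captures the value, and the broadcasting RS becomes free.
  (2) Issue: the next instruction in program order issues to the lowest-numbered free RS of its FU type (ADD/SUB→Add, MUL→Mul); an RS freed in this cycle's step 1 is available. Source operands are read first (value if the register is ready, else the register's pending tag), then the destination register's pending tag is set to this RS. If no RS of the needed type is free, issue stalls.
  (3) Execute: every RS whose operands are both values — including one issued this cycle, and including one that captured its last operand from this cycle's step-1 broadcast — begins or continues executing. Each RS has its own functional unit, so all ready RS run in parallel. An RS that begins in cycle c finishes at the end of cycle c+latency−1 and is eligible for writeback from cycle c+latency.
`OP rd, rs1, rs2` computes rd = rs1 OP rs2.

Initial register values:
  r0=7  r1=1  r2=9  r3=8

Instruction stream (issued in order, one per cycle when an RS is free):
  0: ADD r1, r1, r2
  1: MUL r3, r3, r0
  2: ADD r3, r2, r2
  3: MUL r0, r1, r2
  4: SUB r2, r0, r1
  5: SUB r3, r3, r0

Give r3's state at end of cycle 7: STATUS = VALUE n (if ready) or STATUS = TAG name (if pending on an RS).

STATUS = TAG Add2

c1: issue ADD r1<-Add1 | r0:7,r1:Add1,r2:9,r3:8
c2: issue MUL r3<-Mul1 | r0:7,r1:Add1,r2:9,r3:Mul1
c3: issue ADD r3<-Add2 | r0:7,r1:Add1,r2:9,r3:Add2
c4: CDB Add1=10; issue MUL r0<-Mul2 | r0:Mul2,r1:10,r2:9,r3:Add2
c5: issue SUB r2<-Add1 | r0:Mul2,r1:10,r2:Add1,r3:Add2
c6: CDB Add2=18; issue SUB r3<-Add2 | r0:Mul2,r1:10,r2:Add1,r3:Add2
c7: CDB Mul1=56 | r0:Mul2,r1:10,r2:Add1,r3:Add2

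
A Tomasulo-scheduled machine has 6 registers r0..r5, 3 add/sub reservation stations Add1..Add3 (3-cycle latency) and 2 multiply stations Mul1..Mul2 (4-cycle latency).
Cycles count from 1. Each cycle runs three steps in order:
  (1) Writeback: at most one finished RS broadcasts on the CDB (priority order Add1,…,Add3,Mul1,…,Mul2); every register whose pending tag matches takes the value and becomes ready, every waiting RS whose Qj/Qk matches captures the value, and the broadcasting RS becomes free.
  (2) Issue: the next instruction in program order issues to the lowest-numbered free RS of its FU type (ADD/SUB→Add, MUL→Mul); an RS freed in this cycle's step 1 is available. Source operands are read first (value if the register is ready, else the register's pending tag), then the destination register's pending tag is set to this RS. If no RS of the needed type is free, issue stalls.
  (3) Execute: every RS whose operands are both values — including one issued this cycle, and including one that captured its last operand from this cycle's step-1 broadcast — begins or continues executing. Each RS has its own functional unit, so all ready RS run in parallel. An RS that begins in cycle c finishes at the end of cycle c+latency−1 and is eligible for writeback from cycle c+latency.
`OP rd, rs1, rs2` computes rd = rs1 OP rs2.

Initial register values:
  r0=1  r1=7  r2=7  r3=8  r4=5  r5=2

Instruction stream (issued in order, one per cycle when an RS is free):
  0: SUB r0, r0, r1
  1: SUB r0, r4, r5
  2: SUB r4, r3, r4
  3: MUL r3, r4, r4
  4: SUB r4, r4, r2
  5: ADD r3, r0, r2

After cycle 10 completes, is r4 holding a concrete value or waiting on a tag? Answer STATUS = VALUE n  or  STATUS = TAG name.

STATUS = VALUE -4

cycle 1: issue SUB r0<-Add1 // r0:Add1,r1:7,r2:7,r3:8,r4:5,r5:2
cycle 2: issue SUB r0<-Add2 // r0:Add2,r1:7,r2:7,r3:8,r4:5,r5:2
cycle 3: issue SUB r4<-Add3 // r0:Add2,r1:7,r2:7,r3:8,r4:Add3,r5:2
cycle 4: CDB Add1=-6; issue MUL r3<-Mul1 // r0:Add2,r1:7,r2:7,r3:Mul1,r4:Add3,r5:2
cycle 5: CDB Add2=3; issue SUB r4<-Add1 // r0:3,r1:7,r2:7,r3:Mul1,r4:Add1,r5:2
cycle 6: CDB Add3=3; issue ADD r3<-Add2 // r0:3,r1:7,r2:7,r3:Add2,r4:Add1,r5:2
cycle 7: - // r0:3,r1:7,r2:7,r3:Add2,r4:Add1,r5:2
cycle 8: - // r0:3,r1:7,r2:7,r3:Add2,r4:Add1,r5:2
cycle 9: CDB Add1=-4 // r0:3,r1:7,r2:7,r3:Add2,r4:-4,r5:2
cycle 10: CDB Add2=10 // r0:3,r1:7,r2:7,r3:10,r4:-4,r5:2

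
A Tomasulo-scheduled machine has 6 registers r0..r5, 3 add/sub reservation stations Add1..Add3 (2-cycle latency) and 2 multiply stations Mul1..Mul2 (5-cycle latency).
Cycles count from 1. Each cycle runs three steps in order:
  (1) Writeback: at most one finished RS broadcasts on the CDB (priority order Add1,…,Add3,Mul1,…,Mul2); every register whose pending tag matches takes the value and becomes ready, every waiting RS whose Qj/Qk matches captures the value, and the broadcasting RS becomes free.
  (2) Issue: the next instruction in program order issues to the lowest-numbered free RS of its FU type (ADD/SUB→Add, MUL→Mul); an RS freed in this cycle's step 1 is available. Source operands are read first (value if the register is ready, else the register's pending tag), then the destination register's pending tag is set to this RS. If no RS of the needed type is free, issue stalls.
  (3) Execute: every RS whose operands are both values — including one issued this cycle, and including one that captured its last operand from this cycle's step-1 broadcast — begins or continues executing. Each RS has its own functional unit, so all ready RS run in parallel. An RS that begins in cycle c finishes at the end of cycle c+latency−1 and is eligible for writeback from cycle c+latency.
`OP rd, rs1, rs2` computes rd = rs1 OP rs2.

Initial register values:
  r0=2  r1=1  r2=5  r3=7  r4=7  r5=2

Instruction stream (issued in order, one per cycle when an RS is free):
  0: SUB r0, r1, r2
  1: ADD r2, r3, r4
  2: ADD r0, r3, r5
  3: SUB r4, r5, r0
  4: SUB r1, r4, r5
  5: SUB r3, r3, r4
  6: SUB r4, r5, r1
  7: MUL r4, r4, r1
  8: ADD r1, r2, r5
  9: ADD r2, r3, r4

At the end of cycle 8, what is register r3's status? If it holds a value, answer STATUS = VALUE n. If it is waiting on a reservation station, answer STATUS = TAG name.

STATUS = TAG Add3

  c1: issue SUB r0<-Add1  regs: r0:Add1,r1:1,r2:5,r3:7,r4:7,r5:2
  c2: issue ADD r2<-Add2  regs: r0:Add1,r1:1,r2:Add2,r3:7,r4:7,r5:2
  c3: CDB Add1=-4; issue ADD r0<-Add1  regs: r0:Add1,r1:1,r2:Add2,r3:7,r4:7,r5:2
  c4: CDB Add2=14; issue SUB r4<-Add2  regs: r0:Add1,r1:1,r2:14,r3:7,r4:Add2,r5:2
  c5: CDB Add1=9; issue SUB r1<-Add1  regs: r0:9,r1:Add1,r2:14,r3:7,r4:Add2,r5:2
  c6: issue SUB r3<-Add3  regs: r0:9,r1:Add1,r2:14,r3:Add3,r4:Add2,r5:2
  c7: CDB Add2=-7; issue SUB r4<-Add2  regs: r0:9,r1:Add1,r2:14,r3:Add3,r4:Add2,r5:2
  c8: issue MUL r4<-Mul1  regs: r0:9,r1:Add1,r2:14,r3:Add3,r4:Mul1,r5:2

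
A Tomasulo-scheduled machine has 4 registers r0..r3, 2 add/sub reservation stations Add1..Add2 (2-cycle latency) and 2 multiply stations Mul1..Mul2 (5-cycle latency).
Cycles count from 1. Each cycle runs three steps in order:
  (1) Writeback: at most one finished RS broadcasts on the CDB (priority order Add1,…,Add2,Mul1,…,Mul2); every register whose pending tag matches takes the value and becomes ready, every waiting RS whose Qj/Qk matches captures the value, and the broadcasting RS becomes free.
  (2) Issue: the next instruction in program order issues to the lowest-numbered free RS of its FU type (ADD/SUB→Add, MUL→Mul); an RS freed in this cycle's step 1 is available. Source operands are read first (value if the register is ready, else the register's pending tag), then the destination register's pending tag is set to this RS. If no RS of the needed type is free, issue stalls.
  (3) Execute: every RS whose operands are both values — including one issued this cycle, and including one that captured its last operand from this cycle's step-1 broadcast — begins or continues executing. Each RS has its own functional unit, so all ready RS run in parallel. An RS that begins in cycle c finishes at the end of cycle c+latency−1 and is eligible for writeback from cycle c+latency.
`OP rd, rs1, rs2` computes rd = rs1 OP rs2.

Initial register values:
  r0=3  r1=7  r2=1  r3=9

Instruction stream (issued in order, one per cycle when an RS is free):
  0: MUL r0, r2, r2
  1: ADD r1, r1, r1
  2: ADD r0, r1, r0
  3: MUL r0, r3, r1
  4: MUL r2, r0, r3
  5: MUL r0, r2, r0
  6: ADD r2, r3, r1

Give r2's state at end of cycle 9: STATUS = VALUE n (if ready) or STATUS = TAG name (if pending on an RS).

STATUS = TAG Mul1

cycle 1: issue MUL r0<-Mul1 // r0:Mul1,r1:7,r2:1,r3:9
cycle 2: issue ADD r1<-Add1 // r0:Mul1,r1:Add1,r2:1,r3:9
cycle 3: issue ADD r0<-Add2 // r0:Add2,r1:Add1,r2:1,r3:9
cycle 4: CDB Add1=14; issue MUL r0<-Mul2 // r0:Mul2,r1:14,r2:1,r3:9
cycle 5: stall // r0:Mul2,r1:14,r2:1,r3:9
cycle 6: CDB Mul1=1; issue MUL r2<-Mul1 // r0:Mul2,r1:14,r2:Mul1,r3:9
cycle 7: stall // r0:Mul2,r1:14,r2:Mul1,r3:9
cycle 8: CDB Add2=15; stall // r0:Mul2,r1:14,r2:Mul1,r3:9
cycle 9: CDB Mul2=126; issue MUL r0<-Mul2 // r0:Mul2,r1:14,r2:Mul1,r3:9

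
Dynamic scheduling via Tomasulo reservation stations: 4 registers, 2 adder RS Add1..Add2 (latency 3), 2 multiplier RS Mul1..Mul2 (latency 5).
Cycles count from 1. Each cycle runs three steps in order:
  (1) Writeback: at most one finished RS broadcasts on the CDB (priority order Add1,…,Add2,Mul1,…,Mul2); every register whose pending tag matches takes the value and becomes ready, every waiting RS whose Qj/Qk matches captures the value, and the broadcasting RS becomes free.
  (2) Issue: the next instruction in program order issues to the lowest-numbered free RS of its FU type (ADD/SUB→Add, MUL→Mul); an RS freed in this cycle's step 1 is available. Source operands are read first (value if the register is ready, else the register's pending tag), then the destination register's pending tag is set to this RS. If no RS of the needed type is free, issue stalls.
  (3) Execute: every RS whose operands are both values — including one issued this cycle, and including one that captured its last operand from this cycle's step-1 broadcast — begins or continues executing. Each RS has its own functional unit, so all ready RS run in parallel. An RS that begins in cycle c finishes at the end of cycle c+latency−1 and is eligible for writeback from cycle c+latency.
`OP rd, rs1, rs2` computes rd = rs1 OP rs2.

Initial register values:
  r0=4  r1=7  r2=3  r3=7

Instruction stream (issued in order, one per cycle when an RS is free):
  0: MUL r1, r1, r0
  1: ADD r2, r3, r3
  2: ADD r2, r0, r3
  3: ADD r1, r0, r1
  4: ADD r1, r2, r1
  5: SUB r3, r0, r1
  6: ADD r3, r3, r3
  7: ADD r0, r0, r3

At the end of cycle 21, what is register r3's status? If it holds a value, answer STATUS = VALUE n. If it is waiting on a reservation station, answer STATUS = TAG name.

cycle 1: issue MUL r1<-Mul1 // r0:4,r1:Mul1,r2:3,r3:7
cycle 2: issue ADD r2<-Add1 // r0:4,r1:Mul1,r2:Add1,r3:7
cycle 3: issue ADD r2<-Add2 // r0:4,r1:Mul1,r2:Add2,r3:7
cycle 4: stall // r0:4,r1:Mul1,r2:Add2,r3:7
cycle 5: CDB Add1=14; issue ADD r1<-Add1 // r0:4,r1:Add1,r2:Add2,r3:7
cycle 6: CDB Add2=11; issue ADD r1<-Add2 // r0:4,r1:Add2,r2:11,r3:7
cycle 7: CDB Mul1=28; stall // r0:4,r1:Add2,r2:11,r3:7
cycle 8: stall // r0:4,r1:Add2,r2:11,r3:7
cycle 9: stall // r0:4,r1:Add2,r2:11,r3:7
cycle 10: CDB Add1=32; issue SUB r3<-Add1 // r0:4,r1:Add2,r2:11,r3:Add1
cycle 11: stall // r0:4,r1:Add2,r2:11,r3:Add1
cycle 12: stall // r0:4,r1:Add2,r2:11,r3:Add1
cycle 13: CDB Add2=43; issue ADD r3<-Add2 // r0:4,r1:43,r2:11,r3:Add2
cycle 14: stall // r0:4,r1:43,r2:11,r3:Add2
cycle 15: stall // r0:4,r1:43,r2:11,r3:Add2
cycle 16: CDB Add1=-39; issue ADD r0<-Add1 // r0:Add1,r1:43,r2:11,r3:Add2
cycle 17: - // r0:Add1,r1:43,r2:11,r3:Add2
cycle 18: - // r0:Add1,r1:43,r2:11,r3:Add2
cycle 19: CDB Add2=-78 // r0:Add1,r1:43,r2:11,r3:-78
cycle 20: - // r0:Add1,r1:43,r2:11,r3:-78
cycle 21: - // r0:Add1,r1:43,r2:11,r3:-78

STATUS = VALUE -78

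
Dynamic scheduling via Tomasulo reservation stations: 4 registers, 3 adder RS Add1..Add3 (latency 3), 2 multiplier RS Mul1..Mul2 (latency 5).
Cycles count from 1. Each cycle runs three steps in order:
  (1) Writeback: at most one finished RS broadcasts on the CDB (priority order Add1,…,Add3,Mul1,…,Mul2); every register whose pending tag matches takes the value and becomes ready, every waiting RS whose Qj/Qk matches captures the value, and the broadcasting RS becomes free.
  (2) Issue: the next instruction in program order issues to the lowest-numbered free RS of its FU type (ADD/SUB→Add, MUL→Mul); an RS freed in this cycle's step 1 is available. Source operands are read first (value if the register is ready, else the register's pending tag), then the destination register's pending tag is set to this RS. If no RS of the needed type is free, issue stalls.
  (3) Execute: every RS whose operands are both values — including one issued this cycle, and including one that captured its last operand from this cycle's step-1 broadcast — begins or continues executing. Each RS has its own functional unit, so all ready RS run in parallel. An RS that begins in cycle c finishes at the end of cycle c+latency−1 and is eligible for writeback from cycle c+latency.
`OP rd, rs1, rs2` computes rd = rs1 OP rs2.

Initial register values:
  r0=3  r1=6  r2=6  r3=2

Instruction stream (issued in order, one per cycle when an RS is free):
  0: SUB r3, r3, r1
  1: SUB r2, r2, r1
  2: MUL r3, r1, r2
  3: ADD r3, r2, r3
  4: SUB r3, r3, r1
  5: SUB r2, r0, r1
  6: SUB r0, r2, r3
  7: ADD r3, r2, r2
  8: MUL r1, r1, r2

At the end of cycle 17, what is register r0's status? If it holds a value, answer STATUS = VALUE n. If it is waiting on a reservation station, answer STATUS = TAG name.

  c1: issue SUB r3<-Add1  regs: r0:3,r1:6,r2:6,r3:Add1
  c2: issue SUB r2<-Add2  regs: r0:3,r1:6,r2:Add2,r3:Add1
  c3: issue MUL r3<-Mul1  regs: r0:3,r1:6,r2:Add2,r3:Mul1
  c4: CDB Add1=-4; issue ADD r3<-Add1  regs: r0:3,r1:6,r2:Add2,r3:Add1
  c5: CDB Add2=0; issue SUB r3<-Add2  regs: r0:3,r1:6,r2:0,r3:Add2
  c6: issue SUB r2<-Add3  regs: r0:3,r1:6,r2:Add3,r3:Add2
  c7: stall  regs: r0:3,r1:6,r2:Add3,r3:Add2
  c8: stall  regs: r0:3,r1:6,r2:Add3,r3:Add2
  c9: CDB Add3=-3; issue SUB r0<-Add3  regs: r0:Add3,r1:6,r2:-3,r3:Add2
  c10: CDB Mul1=0; stall  regs: r0:Add3,r1:6,r2:-3,r3:Add2
  c11: stall  regs: r0:Add3,r1:6,r2:-3,r3:Add2
  c12: stall  regs: r0:Add3,r1:6,r2:-3,r3:Add2
  c13: CDB Add1=0; issue ADD r3<-Add1  regs: r0:Add3,r1:6,r2:-3,r3:Add1
  c14: issue MUL r1<-Mul1  regs: r0:Add3,r1:Mul1,r2:-3,r3:Add1
  c15: -  regs: r0:Add3,r1:Mul1,r2:-3,r3:Add1
  c16: CDB Add1=-6  regs: r0:Add3,r1:Mul1,r2:-3,r3:-6
  c17: CDB Add2=-6  regs: r0:Add3,r1:Mul1,r2:-3,r3:-6

STATUS = TAG Add3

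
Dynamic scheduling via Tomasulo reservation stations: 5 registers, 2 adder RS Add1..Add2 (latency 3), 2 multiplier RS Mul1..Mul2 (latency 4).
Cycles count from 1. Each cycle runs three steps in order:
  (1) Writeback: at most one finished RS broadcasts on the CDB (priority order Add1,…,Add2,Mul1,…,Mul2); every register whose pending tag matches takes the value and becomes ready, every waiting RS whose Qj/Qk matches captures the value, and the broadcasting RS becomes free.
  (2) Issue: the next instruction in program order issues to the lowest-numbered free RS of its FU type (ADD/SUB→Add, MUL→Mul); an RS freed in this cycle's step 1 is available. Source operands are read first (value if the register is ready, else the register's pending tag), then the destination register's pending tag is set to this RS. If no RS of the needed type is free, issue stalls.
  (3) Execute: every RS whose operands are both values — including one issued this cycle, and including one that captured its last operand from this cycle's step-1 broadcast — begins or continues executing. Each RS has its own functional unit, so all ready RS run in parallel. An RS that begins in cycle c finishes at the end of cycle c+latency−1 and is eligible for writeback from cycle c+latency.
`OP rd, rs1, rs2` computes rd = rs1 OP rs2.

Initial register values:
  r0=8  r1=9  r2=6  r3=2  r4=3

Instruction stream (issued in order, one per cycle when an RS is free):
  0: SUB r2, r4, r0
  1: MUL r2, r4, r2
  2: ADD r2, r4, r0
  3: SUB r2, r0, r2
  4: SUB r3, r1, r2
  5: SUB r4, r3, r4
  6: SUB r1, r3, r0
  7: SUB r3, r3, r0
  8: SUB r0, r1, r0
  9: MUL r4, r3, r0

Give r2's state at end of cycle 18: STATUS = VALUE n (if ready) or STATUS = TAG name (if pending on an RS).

c1: issue SUB r2<-Add1 | r0:8,r1:9,r2:Add1,r3:2,r4:3
c2: issue MUL r2<-Mul1 | r0:8,r1:9,r2:Mul1,r3:2,r4:3
c3: issue ADD r2<-Add2 | r0:8,r1:9,r2:Add2,r3:2,r4:3
c4: CDB Add1=-5; issue SUB r2<-Add1 | r0:8,r1:9,r2:Add1,r3:2,r4:3
c5: stall | r0:8,r1:9,r2:Add1,r3:2,r4:3
c6: CDB Add2=11; issue SUB r3<-Add2 | r0:8,r1:9,r2:Add1,r3:Add2,r4:3
c7: stall | r0:8,r1:9,r2:Add1,r3:Add2,r4:3
c8: CDB Mul1=-15; stall | r0:8,r1:9,r2:Add1,r3:Add2,r4:3
c9: CDB Add1=-3; issue SUB r4<-Add1 | r0:8,r1:9,r2:-3,r3:Add2,r4:Add1
c10: stall | r0:8,r1:9,r2:-3,r3:Add2,r4:Add1
c11: stall | r0:8,r1:9,r2:-3,r3:Add2,r4:Add1
c12: CDB Add2=12; issue SUB r1<-Add2 | r0:8,r1:Add2,r2:-3,r3:12,r4:Add1
c13: stall | r0:8,r1:Add2,r2:-3,r3:12,r4:Add1
c14: stall | r0:8,r1:Add2,r2:-3,r3:12,r4:Add1
c15: CDB Add1=9; issue SUB r3<-Add1 | r0:8,r1:Add2,r2:-3,r3:Add1,r4:9
c16: CDB Add2=4; issue SUB r0<-Add2 | r0:Add2,r1:4,r2:-3,r3:Add1,r4:9
c17: issue MUL r4<-Mul1 | r0:Add2,r1:4,r2:-3,r3:Add1,r4:Mul1
c18: CDB Add1=4 | r0:Add2,r1:4,r2:-3,r3:4,r4:Mul1

STATUS = VALUE -3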